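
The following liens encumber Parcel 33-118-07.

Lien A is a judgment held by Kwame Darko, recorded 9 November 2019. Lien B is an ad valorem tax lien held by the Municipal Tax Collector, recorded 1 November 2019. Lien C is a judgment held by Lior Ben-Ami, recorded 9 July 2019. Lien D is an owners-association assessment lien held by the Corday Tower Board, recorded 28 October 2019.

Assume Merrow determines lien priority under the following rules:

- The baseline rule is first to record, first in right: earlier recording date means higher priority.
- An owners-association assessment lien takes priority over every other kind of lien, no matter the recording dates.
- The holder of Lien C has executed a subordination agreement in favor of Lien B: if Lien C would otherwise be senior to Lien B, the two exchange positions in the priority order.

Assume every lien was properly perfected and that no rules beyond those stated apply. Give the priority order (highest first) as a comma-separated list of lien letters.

D is an owners-association assessment lien, so it outranks all other liens regardless of date.
Among the remaining liens, by effective date: C (9 July 2019), B (1 November 2019), A (9 November 2019).
C is senior to B before the subordination, so the two trade places.

D, B, C, A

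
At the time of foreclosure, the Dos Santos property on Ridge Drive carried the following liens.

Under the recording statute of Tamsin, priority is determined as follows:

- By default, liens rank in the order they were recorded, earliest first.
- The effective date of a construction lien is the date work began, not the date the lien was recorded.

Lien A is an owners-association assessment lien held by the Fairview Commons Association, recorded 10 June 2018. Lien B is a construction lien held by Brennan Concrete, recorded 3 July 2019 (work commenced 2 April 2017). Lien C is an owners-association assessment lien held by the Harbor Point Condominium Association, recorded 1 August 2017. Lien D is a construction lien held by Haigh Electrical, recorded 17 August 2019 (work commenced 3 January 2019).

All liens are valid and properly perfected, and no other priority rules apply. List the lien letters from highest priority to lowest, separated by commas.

Effective dates: B relates back to 2 April 2017 (work commenced); D's effective date is 3 January 2019, when work began.
By effective date, earliest first: B (2 April 2017), C (1 August 2017), A (10 June 2018), D (3 January 2019).

B, C, A, D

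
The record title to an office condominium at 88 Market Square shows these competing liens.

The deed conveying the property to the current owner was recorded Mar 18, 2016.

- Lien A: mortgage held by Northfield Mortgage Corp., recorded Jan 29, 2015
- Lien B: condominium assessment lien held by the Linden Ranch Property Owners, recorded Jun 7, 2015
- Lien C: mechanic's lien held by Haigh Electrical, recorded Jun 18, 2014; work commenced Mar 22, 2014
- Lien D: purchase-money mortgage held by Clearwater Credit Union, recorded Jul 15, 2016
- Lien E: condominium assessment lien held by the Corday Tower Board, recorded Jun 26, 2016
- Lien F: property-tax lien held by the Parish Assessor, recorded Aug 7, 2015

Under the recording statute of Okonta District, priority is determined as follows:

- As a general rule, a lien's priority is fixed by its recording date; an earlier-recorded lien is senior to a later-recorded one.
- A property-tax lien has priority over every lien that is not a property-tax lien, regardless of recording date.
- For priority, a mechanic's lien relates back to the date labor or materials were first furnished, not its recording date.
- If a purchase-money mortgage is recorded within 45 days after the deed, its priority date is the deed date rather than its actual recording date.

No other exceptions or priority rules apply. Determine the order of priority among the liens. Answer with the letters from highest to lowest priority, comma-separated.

F, C, A, B, E, D

Adjusting effective dates: C relates back to Mar 22, 2014 (work commenced); D missed the 45-day window (119 days after the deed), so its recording date stands.
F, as a property-tax lien, has superpriority and ranks first.
The other liens, earliest effective date first: C (Mar 22, 2014), A (Jan 29, 2015), B (Jun 7, 2015), E (Jun 26, 2016), D (Jul 15, 2016).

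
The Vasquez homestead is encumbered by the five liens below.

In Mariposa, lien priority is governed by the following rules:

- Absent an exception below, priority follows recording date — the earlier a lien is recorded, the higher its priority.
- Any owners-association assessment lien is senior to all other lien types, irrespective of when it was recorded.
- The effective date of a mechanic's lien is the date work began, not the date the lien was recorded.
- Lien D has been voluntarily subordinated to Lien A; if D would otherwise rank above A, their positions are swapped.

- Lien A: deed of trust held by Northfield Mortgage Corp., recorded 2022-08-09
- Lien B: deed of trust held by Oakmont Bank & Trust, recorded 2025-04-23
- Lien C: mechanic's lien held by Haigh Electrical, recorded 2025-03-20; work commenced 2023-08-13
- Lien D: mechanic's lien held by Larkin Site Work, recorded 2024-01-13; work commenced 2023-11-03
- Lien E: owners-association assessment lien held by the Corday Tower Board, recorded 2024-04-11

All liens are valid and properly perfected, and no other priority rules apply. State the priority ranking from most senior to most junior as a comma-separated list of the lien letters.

First, effective dates: C is treated as recorded 2023-08-13, the work-commencement date; D relates back to 2023-11-03 (work commenced).
E is an owners-association assessment lien and takes priority over every other lien.
Ordering the rest by effective date: A (2022-08-09), C (2023-08-13), D (2023-11-03), B (2025-04-23).
D already ranks below A; the subordination has no effect.

E, A, C, D, B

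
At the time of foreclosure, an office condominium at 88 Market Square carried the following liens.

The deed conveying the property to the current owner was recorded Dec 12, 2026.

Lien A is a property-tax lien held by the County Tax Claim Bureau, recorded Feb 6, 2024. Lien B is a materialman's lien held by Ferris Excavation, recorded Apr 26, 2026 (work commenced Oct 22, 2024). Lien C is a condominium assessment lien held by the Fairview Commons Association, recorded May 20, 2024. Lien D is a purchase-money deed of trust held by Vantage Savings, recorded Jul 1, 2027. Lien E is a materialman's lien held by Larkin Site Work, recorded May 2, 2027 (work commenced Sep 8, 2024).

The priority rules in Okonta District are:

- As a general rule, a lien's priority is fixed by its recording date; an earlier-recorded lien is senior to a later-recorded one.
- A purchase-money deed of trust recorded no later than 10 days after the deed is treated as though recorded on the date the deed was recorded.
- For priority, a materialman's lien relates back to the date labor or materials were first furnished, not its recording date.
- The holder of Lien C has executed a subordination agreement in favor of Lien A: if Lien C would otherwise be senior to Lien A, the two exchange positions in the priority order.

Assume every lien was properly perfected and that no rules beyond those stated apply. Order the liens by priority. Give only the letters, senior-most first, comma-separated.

A, C, E, B, D

Effective dates: B is treated as recorded Oct 22, 2024, the work-commencement date; D was recorded 201 days after the deed, outside the 10-day window, so it keeps its recording date; E is treated as recorded Sep 8, 2024, the work-commencement date.
By effective date: A (Feb 6, 2024), C (May 20, 2024), E (Sep 8, 2024), B (Oct 22, 2024), D (Jul 1, 2027).
C is already junior to A, so the subordination agreement changes nothing.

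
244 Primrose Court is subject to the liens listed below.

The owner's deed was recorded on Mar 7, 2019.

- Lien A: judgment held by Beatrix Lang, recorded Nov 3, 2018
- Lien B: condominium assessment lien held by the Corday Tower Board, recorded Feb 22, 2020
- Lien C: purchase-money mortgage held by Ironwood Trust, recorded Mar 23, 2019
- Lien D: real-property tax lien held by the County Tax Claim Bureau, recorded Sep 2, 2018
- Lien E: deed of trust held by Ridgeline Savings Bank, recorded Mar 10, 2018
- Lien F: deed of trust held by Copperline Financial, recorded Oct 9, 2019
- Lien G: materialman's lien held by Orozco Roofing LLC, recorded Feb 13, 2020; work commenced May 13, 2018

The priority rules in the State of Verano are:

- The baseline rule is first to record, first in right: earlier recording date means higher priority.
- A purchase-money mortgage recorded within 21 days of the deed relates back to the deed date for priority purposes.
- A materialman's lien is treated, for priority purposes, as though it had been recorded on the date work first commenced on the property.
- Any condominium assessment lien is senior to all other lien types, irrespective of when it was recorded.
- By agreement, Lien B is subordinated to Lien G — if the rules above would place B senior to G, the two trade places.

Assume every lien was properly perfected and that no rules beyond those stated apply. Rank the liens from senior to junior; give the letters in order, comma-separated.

G, E, B, D, A, C, F

Effective dates after the stated exceptions: C relates back to the deed date Mar 7, 2019; G's effective date is May 13, 2018, when work began.
B is a condominium assessment lien and takes priority over every other lien.
The other liens, earliest effective date first: E (Mar 10, 2018), G (May 13, 2018), D (Sep 2, 2018), A (Nov 3, 2018), C (Mar 7, 2019), F (Oct 9, 2019).
The subordination applies — B was senior to G — so B and G swap.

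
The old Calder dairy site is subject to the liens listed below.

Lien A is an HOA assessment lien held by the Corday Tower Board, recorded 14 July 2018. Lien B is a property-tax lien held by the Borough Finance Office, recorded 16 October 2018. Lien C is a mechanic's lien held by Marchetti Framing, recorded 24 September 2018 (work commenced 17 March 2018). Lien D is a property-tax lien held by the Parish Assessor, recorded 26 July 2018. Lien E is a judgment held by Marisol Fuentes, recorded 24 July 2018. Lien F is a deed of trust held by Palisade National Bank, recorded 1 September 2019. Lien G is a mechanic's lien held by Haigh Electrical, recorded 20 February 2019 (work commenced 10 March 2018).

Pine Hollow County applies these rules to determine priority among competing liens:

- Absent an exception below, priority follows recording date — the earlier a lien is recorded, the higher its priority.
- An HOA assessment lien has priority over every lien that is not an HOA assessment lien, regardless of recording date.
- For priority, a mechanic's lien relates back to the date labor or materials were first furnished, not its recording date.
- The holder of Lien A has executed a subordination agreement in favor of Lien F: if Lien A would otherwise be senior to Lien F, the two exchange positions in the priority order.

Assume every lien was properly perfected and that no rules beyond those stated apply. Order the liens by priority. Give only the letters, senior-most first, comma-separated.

Adjusting effective dates: C's effective date is 17 March 2018, when work began; G is treated as recorded 10 March 2018, the work-commencement date.
A is an HOA assessment lien, so it outranks all other liens regardless of date.
Among the remaining liens, by effective date: G (10 March 2018), C (17 March 2018), E (24 July 2018), D (26 July 2018), B (16 October 2018), F (1 September 2019).
The subordination applies — A was senior to F — so A and F swap.

F, G, C, E, D, B, A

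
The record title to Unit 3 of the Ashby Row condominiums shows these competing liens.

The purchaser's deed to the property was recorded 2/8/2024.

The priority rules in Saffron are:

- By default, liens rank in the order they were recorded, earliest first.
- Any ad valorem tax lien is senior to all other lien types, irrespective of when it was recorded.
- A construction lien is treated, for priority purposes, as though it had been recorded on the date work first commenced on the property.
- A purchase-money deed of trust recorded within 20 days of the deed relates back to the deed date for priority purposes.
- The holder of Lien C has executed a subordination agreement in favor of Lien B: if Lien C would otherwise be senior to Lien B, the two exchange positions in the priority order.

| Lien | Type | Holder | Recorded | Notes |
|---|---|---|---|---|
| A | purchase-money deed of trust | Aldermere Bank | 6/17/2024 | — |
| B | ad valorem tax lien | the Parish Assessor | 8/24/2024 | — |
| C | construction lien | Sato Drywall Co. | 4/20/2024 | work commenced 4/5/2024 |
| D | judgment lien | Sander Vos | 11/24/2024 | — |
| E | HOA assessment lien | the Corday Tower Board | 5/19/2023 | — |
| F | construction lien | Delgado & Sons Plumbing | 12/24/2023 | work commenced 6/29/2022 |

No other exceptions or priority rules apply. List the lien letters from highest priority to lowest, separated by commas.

Effective dates after the stated exceptions: A missed the 20-day window (130 days after the deed), so its recording date stands; C is treated as recorded 4/5/2024, the work-commencement date; F is treated as recorded 6/29/2022, the work-commencement date.
B, as an ad valorem tax lien, has superpriority and ranks first.
The other liens, earliest effective date first: F (6/29/2022), E (5/19/2023), C (4/5/2024), A (6/17/2024), D (11/24/2024).
C is already junior to B, so the subordination agreement changes nothing.

B, F, E, C, A, D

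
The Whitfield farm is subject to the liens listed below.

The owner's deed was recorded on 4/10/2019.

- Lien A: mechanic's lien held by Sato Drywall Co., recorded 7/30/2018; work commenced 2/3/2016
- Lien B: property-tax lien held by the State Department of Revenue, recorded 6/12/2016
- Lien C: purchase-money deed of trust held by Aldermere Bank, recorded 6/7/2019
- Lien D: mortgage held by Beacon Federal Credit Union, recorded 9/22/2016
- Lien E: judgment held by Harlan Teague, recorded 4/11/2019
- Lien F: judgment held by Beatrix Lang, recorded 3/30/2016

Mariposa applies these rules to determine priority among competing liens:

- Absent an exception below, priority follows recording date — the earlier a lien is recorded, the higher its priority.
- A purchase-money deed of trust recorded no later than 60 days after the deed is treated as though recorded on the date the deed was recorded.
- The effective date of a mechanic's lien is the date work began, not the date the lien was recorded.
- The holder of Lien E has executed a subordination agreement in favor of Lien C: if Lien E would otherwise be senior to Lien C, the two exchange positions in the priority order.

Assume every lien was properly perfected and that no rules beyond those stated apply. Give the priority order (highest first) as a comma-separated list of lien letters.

First, effective dates: A is treated as recorded 2/3/2016, the work-commencement date; C was recorded within the 60-day window, so its effective date is the deed date 4/10/2019.
By effective date: A (2/3/2016), F (3/30/2016), B (6/12/2016), D (9/22/2016), C (4/10/2019), E (4/11/2019).
E is already junior to C, so the subordination agreement changes nothing.

A, F, B, D, C, E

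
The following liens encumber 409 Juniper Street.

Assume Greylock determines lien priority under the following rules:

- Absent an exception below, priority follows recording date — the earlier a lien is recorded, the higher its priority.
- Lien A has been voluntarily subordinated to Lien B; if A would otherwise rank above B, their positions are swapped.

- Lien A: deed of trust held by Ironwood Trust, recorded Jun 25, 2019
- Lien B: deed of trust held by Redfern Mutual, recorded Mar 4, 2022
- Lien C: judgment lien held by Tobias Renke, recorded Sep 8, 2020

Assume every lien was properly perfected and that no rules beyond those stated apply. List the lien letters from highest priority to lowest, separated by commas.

Sorted by effective date: A (Jun 25, 2019), C (Sep 8, 2020), B (Mar 4, 2022).
A would otherwise be senior to B, so under the subordination agreement A and B exchange positions.

B, C, A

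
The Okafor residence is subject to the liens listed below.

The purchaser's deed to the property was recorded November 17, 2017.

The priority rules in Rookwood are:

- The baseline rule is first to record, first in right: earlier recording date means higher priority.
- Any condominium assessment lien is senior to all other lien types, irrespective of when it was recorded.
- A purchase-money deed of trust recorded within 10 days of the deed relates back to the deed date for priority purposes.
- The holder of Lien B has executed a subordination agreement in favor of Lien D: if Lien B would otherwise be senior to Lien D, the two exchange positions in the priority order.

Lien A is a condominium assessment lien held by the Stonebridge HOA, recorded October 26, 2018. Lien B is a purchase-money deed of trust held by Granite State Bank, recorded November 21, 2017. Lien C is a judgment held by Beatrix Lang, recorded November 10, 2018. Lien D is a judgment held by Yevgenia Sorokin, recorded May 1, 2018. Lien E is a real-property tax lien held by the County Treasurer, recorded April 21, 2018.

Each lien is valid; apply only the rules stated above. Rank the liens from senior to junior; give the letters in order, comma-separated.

Effective dates after the stated exceptions: B was recorded within the 10-day window, so its effective date is the deed date November 17, 2017.
A is a condominium assessment lien, so it outranks all other liens regardless of date.
Among the remaining liens, by effective date: B (November 17, 2017), E (April 21, 2018), D (May 1, 2018), C (November 10, 2018).
B is senior to D before the subordination, so the two trade places.

A, D, E, B, C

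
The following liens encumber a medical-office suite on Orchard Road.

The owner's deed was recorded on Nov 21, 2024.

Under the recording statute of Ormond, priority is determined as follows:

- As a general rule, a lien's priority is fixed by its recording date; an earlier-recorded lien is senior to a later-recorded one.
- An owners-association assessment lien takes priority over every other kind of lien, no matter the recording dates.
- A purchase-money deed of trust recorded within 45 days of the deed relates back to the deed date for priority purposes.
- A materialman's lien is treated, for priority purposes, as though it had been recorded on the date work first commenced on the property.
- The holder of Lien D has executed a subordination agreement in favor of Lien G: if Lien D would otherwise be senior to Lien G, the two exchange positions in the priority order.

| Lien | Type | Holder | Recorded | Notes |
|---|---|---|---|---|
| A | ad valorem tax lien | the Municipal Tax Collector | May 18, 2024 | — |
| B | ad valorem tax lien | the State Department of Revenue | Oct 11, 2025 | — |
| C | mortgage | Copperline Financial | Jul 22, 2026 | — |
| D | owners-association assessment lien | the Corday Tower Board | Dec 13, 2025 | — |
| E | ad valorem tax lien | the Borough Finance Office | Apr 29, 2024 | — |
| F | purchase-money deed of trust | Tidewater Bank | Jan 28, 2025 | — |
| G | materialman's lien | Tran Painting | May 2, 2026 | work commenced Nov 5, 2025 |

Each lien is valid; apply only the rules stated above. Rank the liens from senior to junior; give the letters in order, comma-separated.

G, E, A, F, B, D, C

Effective dates after the stated exceptions: F was recorded 68 days after the deed, outside the 45-day window, so it keeps its recording date; G is treated as recorded Nov 5, 2025, the work-commencement date.
D is an owners-association assessment lien, so it outranks all other liens regardless of date.
Among the remaining liens, by effective date: E (Apr 29, 2024), A (May 18, 2024), F (Jan 28, 2025), B (Oct 11, 2025), G (Nov 5, 2025), C (Jul 22, 2026).
D is senior to G before the subordination, so the two trade places.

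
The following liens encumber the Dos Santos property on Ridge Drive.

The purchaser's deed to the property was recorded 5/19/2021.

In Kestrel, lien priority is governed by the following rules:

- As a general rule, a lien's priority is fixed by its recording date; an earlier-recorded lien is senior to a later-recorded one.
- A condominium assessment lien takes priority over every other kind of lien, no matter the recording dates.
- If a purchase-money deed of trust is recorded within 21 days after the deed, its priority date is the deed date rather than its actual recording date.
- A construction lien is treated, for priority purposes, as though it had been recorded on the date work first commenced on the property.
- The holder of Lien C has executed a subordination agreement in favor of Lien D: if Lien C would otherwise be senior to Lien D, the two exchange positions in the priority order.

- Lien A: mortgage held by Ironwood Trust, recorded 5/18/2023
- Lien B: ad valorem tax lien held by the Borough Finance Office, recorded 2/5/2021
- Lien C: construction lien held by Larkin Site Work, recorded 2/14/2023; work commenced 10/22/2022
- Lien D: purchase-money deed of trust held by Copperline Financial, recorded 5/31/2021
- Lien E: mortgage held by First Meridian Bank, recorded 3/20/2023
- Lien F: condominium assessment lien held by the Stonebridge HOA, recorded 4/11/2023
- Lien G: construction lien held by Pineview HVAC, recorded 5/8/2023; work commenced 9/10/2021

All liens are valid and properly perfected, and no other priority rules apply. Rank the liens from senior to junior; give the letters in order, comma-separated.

F, B, D, G, C, E, A

First, effective dates: C relates back to 10/22/2022 (work commenced); D was recorded within the 21-day window, so its effective date is the deed date 5/19/2021; G's effective date is 9/10/2021, when work began.
As a condominium assessment lien, F is senior to every other lien.
Remaining liens by effective date: B (2/5/2021), D (5/19/2021), G (9/10/2021), C (10/22/2022), E (3/20/2023), A (5/18/2023).
C already ranks below D; the subordination has no effect.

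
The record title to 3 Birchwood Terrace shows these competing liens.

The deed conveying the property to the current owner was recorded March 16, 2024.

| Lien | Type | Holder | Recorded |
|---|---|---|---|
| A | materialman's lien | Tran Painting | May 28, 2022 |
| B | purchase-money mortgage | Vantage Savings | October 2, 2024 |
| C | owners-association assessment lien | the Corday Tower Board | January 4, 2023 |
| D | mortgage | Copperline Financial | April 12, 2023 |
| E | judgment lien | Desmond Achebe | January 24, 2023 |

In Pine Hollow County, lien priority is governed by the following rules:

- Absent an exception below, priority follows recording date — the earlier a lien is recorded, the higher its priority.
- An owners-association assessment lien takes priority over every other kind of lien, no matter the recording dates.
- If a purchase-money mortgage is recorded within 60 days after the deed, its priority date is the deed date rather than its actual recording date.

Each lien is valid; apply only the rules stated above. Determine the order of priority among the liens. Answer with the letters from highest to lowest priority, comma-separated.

C, A, E, D, B

Effective dates after the stated exceptions: B missed the 60-day window (200 days after the deed), so its recording date stands.
C is an owners-association assessment lien, so it outranks all other liens regardless of date.
Remaining liens by effective date: A (May 28, 2022), E (January 24, 2023), D (April 12, 2023), B (October 2, 2024).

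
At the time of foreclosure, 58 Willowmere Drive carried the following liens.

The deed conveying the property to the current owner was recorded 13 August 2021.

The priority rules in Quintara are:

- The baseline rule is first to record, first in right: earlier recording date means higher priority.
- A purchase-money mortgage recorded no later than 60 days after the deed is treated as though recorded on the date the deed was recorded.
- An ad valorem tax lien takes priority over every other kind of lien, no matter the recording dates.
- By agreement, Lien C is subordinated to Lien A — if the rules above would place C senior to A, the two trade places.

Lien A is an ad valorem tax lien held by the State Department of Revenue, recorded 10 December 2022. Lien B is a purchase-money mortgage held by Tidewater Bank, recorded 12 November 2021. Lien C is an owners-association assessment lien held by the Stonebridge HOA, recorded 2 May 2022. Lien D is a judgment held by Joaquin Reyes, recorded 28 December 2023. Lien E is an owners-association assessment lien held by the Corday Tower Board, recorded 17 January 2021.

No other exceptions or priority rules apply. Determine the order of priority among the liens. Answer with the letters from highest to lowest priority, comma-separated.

Effective dates: B was recorded 91 days after the deed — beyond 60 days — so no relation-back applies.
As an ad valorem tax lien, A is senior to every other lien.
Among the remaining liens, by effective date: E (17 January 2021), B (12 November 2021), C (2 May 2022), D (28 December 2023).
C is already junior to A, so the subordination agreement changes nothing.

A, E, B, C, D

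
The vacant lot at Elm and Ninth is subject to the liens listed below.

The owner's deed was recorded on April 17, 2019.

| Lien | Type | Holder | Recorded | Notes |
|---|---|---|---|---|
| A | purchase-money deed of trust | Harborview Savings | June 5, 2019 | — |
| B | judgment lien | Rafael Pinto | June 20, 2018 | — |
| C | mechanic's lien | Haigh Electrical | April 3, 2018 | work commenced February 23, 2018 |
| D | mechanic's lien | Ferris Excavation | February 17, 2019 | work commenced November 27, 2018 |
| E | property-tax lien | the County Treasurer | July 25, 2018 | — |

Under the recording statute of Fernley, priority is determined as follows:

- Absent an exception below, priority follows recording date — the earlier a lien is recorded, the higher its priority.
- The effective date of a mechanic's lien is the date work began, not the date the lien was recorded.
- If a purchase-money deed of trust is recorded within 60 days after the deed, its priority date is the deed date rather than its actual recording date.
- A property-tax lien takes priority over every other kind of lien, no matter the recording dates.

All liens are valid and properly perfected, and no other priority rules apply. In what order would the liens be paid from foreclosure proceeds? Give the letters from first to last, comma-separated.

E, C, B, D, A

Adjusting effective dates: A's effective date is the deed date, April 17, 2019; C is treated as recorded February 23, 2018, the work-commencement date; D is treated as recorded November 27, 2018, the work-commencement date.
E is a property-tax lien, so it outranks all other liens regardless of date.
Remaining liens by effective date: C (February 23, 2018), B (June 20, 2018), D (November 27, 2018), A (April 17, 2019).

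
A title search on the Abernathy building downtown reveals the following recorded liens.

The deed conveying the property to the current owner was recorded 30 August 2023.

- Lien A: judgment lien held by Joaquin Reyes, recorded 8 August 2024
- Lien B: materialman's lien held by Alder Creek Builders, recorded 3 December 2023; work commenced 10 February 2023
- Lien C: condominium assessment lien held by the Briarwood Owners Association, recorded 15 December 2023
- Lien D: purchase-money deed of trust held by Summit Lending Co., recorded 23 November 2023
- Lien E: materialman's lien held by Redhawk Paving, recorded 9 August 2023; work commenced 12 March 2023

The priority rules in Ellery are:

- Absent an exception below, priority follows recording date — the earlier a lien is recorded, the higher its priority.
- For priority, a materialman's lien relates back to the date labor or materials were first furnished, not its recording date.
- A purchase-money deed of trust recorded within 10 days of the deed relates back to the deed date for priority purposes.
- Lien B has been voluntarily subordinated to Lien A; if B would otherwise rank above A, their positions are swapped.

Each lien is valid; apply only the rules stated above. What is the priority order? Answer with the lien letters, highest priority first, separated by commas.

Effective dates: B relates back to 10 February 2023 (work commenced); D missed the 10-day window (85 days after the deed), so its recording date stands; E is treated as recorded 12 March 2023, the work-commencement date.
By effective date: B (10 February 2023), E (12 March 2023), D (23 November 2023), C (15 December 2023), A (8 August 2024).
Because B would otherwise rank above A, the subordination swaps them.

A, E, D, C, B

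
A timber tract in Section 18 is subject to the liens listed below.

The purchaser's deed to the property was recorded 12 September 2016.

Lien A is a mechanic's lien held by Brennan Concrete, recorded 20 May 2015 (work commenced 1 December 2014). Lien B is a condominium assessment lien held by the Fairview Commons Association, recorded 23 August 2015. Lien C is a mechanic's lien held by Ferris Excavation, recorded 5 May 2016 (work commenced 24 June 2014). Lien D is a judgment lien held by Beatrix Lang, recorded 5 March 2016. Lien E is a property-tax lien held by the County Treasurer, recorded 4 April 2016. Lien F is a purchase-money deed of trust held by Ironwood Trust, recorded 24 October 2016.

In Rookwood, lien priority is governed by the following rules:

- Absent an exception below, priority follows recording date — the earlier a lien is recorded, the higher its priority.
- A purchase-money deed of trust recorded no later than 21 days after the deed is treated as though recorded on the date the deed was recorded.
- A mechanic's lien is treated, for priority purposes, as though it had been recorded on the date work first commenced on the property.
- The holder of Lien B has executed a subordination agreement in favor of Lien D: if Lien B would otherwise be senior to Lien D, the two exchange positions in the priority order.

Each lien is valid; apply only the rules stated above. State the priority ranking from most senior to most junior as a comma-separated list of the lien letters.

First, effective dates: A is treated as recorded 1 December 2014, the work-commencement date; C's effective date is 24 June 2014, when work began; F was recorded 42 days after the deed — beyond 21 days — so no relation-back applies.
By effective date, earliest first: C (24 June 2014), A (1 December 2014), B (23 August 2015), D (5 March 2016), E (4 April 2016), F (24 October 2016).
B is senior to D before the subordination, so the two trade places.

C, A, D, B, E, F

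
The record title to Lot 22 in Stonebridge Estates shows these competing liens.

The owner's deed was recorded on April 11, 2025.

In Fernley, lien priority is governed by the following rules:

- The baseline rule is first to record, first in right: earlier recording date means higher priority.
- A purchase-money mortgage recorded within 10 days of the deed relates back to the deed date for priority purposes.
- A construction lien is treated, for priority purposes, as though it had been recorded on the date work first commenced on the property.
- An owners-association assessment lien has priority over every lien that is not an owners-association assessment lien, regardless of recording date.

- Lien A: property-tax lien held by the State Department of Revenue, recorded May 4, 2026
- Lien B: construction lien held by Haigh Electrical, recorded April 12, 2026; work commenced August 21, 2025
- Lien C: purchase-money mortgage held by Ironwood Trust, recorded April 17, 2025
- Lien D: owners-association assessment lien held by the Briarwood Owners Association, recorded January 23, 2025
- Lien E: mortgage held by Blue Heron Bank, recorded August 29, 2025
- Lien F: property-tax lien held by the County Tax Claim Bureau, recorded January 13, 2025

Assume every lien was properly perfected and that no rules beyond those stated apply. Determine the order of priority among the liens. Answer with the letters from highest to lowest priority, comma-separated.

D, F, C, B, E, A

Effective dates after the stated exceptions: B relates back to August 21, 2025 (work commenced); C's effective date is the deed date, April 11, 2025.
D is an owners-association assessment lien, so it outranks all other liens regardless of date.
Among the remaining liens, by effective date: F (January 13, 2025), C (April 11, 2025), B (August 21, 2025), E (August 29, 2025), A (May 4, 2026).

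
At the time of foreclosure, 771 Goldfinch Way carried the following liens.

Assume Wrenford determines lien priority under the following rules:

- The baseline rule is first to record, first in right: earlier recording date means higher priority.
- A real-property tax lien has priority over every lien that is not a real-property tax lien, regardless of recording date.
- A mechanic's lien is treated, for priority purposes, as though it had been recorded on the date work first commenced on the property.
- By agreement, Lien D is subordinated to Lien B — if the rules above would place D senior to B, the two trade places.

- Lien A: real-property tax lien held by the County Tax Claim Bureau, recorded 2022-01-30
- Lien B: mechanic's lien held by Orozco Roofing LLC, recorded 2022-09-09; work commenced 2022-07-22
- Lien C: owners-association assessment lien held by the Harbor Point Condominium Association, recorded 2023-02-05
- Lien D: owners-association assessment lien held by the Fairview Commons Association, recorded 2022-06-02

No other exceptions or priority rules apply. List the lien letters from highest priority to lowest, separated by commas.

Effective dates: B is treated as recorded 2022-07-22, the work-commencement date.
A is a real-property tax lien and takes priority over every other lien.
Among the remaining liens, by effective date: D (2022-06-02), B (2022-07-22), C (2023-02-05).
D would otherwise be senior to B, so under the subordination agreement D and B exchange positions.

A, B, D, C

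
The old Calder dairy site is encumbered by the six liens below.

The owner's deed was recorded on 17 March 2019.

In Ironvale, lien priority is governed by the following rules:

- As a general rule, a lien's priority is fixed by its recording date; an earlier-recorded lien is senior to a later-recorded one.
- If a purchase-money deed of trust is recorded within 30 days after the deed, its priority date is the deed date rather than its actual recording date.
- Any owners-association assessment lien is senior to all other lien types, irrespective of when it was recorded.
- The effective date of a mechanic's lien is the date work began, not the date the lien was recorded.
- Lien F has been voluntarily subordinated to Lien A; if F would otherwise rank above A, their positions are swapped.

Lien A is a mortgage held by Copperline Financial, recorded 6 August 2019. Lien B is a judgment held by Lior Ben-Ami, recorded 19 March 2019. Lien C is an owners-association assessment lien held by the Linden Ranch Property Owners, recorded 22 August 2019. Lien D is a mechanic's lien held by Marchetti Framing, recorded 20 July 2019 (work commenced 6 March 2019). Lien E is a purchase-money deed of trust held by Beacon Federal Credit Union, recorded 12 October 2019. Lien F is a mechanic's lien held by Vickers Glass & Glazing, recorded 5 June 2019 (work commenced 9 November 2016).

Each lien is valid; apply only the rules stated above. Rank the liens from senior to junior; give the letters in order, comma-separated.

C, A, D, B, F, E

Effective dates: D is treated as recorded 6 March 2019, the work-commencement date; E missed the 30-day window (209 days after the deed), so its recording date stands; F's effective date is 9 November 2016, when work began.
C is an owners-association assessment lien, so it outranks all other liens regardless of date.
Among the remaining liens, by effective date: F (9 November 2016), D (6 March 2019), B (19 March 2019), A (6 August 2019), E (12 October 2019).
F would otherwise be senior to A, so under the subordination agreement F and A exchange positions.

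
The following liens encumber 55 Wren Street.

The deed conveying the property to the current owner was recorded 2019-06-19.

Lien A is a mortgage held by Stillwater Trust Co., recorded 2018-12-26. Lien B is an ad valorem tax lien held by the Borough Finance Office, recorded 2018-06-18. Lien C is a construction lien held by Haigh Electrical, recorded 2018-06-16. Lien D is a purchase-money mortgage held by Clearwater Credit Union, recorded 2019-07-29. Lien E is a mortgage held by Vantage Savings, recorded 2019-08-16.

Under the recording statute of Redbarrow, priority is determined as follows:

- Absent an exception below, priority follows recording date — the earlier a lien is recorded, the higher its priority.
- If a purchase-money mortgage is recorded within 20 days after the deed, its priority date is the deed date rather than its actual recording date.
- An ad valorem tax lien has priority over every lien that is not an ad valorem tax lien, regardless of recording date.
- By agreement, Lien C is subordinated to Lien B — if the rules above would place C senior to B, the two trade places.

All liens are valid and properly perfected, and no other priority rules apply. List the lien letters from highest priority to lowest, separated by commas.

First, effective dates: D was recorded 40 days after the deed — beyond 20 days — so no relation-back applies.
B is an ad valorem tax lien, so it outranks all other liens regardless of date.
Among the remaining liens, by effective date: C (2018-06-16), A (2018-12-26), D (2019-07-29), E (2019-08-16).
Since C is not senior to B, the subordination leaves the order unchanged.

B, C, A, D, E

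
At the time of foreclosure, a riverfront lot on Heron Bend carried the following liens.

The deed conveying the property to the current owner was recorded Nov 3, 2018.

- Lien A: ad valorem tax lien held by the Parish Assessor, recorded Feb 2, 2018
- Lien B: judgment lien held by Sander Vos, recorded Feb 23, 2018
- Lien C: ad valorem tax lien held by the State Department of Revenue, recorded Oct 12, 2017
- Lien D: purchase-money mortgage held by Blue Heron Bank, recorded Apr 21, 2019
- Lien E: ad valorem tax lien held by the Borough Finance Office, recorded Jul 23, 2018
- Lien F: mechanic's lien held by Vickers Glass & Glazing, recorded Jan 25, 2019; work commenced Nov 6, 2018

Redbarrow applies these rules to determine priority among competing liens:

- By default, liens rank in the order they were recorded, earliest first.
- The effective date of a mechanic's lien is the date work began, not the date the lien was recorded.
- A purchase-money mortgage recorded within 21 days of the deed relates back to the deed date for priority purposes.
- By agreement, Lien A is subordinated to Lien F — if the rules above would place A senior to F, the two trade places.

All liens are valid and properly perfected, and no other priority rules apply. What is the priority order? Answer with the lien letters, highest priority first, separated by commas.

Adjusting effective dates: D was recorded 169 days after the deed, outside the 21-day window, so it keeps its recording date; F is treated as recorded Nov 6, 2018, the work-commencement date.
Ordering by effective date: C (Oct 12, 2017), A (Feb 2, 2018), B (Feb 23, 2018), E (Jul 23, 2018), F (Nov 6, 2018), D (Apr 21, 2019).
A would otherwise be senior to F, so under the subordination agreement A and F exchange positions.

C, F, B, E, A, D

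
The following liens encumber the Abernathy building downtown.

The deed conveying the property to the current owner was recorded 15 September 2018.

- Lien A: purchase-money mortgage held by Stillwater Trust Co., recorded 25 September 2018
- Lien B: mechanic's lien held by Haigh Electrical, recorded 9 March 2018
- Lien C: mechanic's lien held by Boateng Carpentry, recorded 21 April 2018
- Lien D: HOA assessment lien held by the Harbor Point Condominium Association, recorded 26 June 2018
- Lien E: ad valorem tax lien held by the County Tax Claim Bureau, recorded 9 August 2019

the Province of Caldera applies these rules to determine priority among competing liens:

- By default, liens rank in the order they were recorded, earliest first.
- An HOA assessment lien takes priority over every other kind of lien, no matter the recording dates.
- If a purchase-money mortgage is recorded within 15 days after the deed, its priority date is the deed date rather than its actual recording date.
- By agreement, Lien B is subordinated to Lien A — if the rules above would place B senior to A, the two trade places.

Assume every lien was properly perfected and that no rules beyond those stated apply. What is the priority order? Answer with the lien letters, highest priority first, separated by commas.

Effective dates: A relates back to the deed date 15 September 2018.
D is an HOA assessment lien and takes priority over every other lien.
The other liens, earliest effective date first: B (9 March 2018), C (21 April 2018), A (15 September 2018), E (9 August 2019).
Because B would otherwise rank above A, the subordination swaps them.

D, A, C, B, E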